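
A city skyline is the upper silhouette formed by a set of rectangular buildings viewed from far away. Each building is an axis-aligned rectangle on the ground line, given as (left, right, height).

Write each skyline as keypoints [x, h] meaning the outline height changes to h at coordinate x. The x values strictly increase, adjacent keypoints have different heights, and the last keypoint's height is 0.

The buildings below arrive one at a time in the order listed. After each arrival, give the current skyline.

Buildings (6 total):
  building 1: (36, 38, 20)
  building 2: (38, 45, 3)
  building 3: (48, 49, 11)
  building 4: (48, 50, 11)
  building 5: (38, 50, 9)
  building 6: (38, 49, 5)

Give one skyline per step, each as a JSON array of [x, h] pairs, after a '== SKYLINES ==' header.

== SKYLINES ==
[[36,20],[38,0]]
[[36,20],[38,3],[45,0]]
[[36,20],[38,3],[45,0],[48,11],[49,0]]
[[36,20],[38,3],[45,0],[48,11],[50,0]]
[[36,20],[38,9],[48,11],[50,0]]
[[36,20],[38,9],[48,11],[50,0]]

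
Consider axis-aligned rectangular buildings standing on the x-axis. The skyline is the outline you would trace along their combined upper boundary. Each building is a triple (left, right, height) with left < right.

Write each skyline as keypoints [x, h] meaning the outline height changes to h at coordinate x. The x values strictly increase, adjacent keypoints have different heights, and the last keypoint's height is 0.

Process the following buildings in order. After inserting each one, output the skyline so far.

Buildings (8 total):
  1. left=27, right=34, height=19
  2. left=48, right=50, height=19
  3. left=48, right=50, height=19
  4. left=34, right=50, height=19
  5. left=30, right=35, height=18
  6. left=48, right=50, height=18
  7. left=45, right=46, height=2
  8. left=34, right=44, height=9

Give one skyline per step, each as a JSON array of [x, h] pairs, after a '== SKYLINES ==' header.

== SKYLINES ==
[[27,19],[34,0]]
[[27,19],[34,0],[48,19],[50,0]]
[[27,19],[34,0],[48,19],[50,0]]
[[27,19],[50,0]]
[[27,19],[50,0]]
[[27,19],[50,0]]
[[27,19],[50,0]]
[[27,19],[50,0]]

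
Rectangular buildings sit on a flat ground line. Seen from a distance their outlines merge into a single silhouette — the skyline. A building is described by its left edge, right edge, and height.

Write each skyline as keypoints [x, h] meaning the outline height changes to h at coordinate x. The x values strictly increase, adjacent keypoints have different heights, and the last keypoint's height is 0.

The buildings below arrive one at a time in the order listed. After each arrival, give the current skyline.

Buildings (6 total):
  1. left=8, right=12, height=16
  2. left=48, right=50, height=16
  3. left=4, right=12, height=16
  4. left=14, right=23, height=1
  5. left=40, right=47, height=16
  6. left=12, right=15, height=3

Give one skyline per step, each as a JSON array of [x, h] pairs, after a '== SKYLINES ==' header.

== SKYLINES ==
[[8,16],[12,0]]
[[8,16],[12,0],[48,16],[50,0]]
[[4,16],[12,0],[48,16],[50,0]]
[[4,16],[12,0],[14,1],[23,0],[48,16],[50,0]]
[[4,16],[12,0],[14,1],[23,0],[40,16],[47,0],[48,16],[50,0]]
[[4,16],[12,3],[15,1],[23,0],[40,16],[47,0],[48,16],[50,0]]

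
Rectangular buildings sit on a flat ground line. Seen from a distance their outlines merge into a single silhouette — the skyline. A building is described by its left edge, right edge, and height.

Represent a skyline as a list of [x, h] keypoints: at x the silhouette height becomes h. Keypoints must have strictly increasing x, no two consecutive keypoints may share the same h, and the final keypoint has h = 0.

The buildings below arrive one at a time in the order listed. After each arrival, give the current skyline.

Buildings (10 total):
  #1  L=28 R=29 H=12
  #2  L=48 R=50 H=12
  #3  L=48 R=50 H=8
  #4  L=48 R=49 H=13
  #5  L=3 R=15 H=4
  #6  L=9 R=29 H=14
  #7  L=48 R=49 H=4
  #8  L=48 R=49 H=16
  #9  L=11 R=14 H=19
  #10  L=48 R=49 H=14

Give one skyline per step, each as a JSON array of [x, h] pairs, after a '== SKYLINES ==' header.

== SKYLINES ==
[[28,12],[29,0]]
[[28,12],[29,0],[48,12],[50,0]]
[[28,12],[29,0],[48,12],[50,0]]
[[28,12],[29,0],[48,13],[49,12],[50,0]]
[[3,4],[15,0],[28,12],[29,0],[48,13],[49,12],[50,0]]
[[3,4],[9,14],[29,0],[48,13],[49,12],[50,0]]
[[3,4],[9,14],[29,0],[48,13],[49,12],[50,0]]
[[3,4],[9,14],[29,0],[48,16],[49,12],[50,0]]
[[3,4],[9,14],[11,19],[14,14],[29,0],[48,16],[49,12],[50,0]]
[[3,4],[9,14],[11,19],[14,14],[29,0],[48,16],[49,12],[50,0]]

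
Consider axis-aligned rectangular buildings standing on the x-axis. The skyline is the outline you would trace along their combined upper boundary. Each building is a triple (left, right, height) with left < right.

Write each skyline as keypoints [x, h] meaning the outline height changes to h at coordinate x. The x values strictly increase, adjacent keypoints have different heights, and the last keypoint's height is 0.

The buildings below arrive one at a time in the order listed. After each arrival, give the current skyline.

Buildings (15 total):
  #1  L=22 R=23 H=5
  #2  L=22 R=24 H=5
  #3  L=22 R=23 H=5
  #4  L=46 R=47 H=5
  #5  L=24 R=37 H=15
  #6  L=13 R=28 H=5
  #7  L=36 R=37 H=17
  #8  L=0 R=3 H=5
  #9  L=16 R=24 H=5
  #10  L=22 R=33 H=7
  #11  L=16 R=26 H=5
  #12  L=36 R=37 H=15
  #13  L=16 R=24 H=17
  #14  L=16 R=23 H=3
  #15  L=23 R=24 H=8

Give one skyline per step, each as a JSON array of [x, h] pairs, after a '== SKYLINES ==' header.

== SKYLINES ==
[[22,5],[23,0]]
[[22,5],[24,0]]
[[22,5],[24,0]]
[[22,5],[24,0],[46,5],[47,0]]
[[22,5],[24,15],[37,0],[46,5],[47,0]]
[[13,5],[24,15],[37,0],[46,5],[47,0]]
[[13,5],[24,15],[36,17],[37,0],[46,5],[47,0]]
[[0,5],[3,0],[13,5],[24,15],[36,17],[37,0],[46,5],[47,0]]
[[0,5],[3,0],[13,5],[24,15],[36,17],[37,0],[46,5],[47,0]]
[[0,5],[3,0],[13,5],[22,7],[24,15],[36,17],[37,0],[46,5],[47,0]]
[[0,5],[3,0],[13,5],[22,7],[24,15],[36,17],[37,0],[46,5],[47,0]]
[[0,5],[3,0],[13,5],[22,7],[24,15],[36,17],[37,0],[46,5],[47,0]]
[[0,5],[3,0],[13,5],[16,17],[24,15],[36,17],[37,0],[46,5],[47,0]]
[[0,5],[3,0],[13,5],[16,17],[24,15],[36,17],[37,0],[46,5],[47,0]]
[[0,5],[3,0],[13,5],[16,17],[24,15],[36,17],[37,0],[46,5],[47,0]]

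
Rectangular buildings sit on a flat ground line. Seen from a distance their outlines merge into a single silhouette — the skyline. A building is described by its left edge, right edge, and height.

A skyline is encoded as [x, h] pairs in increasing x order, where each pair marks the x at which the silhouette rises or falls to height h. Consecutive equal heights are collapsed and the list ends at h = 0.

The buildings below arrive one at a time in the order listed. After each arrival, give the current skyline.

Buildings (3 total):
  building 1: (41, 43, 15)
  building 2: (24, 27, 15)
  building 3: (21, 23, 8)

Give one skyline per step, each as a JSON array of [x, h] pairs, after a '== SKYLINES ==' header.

== SKYLINES ==
[[41,15],[43,0]]
[[24,15],[27,0],[41,15],[43,0]]
[[21,8],[23,0],[24,15],[27,0],[41,15],[43,0]]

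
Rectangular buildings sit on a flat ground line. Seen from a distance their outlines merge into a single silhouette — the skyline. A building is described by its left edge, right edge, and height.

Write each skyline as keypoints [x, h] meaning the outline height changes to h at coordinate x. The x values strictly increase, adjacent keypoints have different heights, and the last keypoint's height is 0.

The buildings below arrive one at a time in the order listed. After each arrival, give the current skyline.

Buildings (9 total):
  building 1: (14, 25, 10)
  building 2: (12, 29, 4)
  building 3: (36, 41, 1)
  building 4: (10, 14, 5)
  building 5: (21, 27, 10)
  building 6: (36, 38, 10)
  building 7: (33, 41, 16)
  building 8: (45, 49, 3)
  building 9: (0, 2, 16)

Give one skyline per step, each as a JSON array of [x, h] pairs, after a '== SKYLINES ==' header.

== SKYLINES ==
[[14,10],[25,0]]
[[12,4],[14,10],[25,4],[29,0]]
[[12,4],[14,10],[25,4],[29,0],[36,1],[41,0]]
[[10,5],[14,10],[25,4],[29,0],[36,1],[41,0]]
[[10,5],[14,10],[27,4],[29,0],[36,1],[41,0]]
[[10,5],[14,10],[27,4],[29,0],[36,10],[38,1],[41,0]]
[[10,5],[14,10],[27,4],[29,0],[33,16],[41,0]]
[[10,5],[14,10],[27,4],[29,0],[33,16],[41,0],[45,3],[49,0]]
[[0,16],[2,0],[10,5],[14,10],[27,4],[29,0],[33,16],[41,0],[45,3],[49,0]]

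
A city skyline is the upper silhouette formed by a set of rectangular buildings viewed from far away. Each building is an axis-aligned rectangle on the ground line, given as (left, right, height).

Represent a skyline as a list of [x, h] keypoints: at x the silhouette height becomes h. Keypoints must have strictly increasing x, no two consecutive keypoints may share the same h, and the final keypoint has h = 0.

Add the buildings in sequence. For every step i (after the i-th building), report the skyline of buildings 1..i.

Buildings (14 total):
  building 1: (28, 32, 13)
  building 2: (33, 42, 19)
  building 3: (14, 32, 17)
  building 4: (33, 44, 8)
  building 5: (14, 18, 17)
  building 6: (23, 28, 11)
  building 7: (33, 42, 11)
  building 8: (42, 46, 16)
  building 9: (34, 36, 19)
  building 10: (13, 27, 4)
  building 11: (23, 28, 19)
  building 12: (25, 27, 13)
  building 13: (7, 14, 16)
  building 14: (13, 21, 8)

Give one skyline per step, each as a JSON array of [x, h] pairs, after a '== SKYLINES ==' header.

== SKYLINES ==
[[28,13],[32,0]]
[[28,13],[32,0],[33,19],[42,0]]
[[14,17],[32,0],[33,19],[42,0]]
[[14,17],[32,0],[33,19],[42,8],[44,0]]
[[14,17],[32,0],[33,19],[42,8],[44,0]]
[[14,17],[32,0],[33,19],[42,8],[44,0]]
[[14,17],[32,0],[33,19],[42,8],[44,0]]
[[14,17],[32,0],[33,19],[42,16],[46,0]]
[[14,17],[32,0],[33,19],[42,16],[46,0]]
[[13,4],[14,17],[32,0],[33,19],[42,16],[46,0]]
[[13,4],[14,17],[23,19],[28,17],[32,0],[33,19],[42,16],[46,0]]
[[13,4],[14,17],[23,19],[28,17],[32,0],[33,19],[42,16],[46,0]]
[[7,16],[14,17],[23,19],[28,17],[32,0],[33,19],[42,16],[46,0]]
[[7,16],[14,17],[23,19],[28,17],[32,0],[33,19],[42,16],[46,0]]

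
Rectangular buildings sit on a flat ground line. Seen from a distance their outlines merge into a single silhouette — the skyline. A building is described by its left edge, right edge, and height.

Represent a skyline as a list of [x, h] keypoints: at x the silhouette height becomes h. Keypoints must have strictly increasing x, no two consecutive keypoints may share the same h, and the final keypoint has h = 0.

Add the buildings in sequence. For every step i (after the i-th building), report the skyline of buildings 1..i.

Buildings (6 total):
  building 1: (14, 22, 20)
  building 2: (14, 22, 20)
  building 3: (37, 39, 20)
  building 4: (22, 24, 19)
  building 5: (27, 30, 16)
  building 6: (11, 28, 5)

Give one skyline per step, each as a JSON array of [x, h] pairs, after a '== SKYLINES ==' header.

== SKYLINES ==
[[14,20],[22,0]]
[[14,20],[22,0]]
[[14,20],[22,0],[37,20],[39,0]]
[[14,20],[22,19],[24,0],[37,20],[39,0]]
[[14,20],[22,19],[24,0],[27,16],[30,0],[37,20],[39,0]]
[[11,5],[14,20],[22,19],[24,5],[27,16],[30,0],[37,20],[39,0]]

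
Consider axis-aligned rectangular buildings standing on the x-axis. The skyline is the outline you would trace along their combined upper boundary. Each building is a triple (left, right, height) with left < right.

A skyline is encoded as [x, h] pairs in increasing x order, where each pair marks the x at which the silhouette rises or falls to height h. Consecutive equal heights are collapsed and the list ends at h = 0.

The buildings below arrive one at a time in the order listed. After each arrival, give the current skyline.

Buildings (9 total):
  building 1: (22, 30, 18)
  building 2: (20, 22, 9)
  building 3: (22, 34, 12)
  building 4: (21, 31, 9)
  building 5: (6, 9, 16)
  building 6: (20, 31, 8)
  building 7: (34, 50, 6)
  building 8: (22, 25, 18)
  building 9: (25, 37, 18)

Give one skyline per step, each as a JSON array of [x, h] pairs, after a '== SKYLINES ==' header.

== SKYLINES ==
[[22,18],[30,0]]
[[20,9],[22,18],[30,0]]
[[20,9],[22,18],[30,12],[34,0]]
[[20,9],[22,18],[30,12],[34,0]]
[[6,16],[9,0],[20,9],[22,18],[30,12],[34,0]]
[[6,16],[9,0],[20,9],[22,18],[30,12],[34,0]]
[[6,16],[9,0],[20,9],[22,18],[30,12],[34,6],[50,0]]
[[6,16],[9,0],[20,9],[22,18],[30,12],[34,6],[50,0]]
[[6,16],[9,0],[20,9],[22,18],[37,6],[50,0]]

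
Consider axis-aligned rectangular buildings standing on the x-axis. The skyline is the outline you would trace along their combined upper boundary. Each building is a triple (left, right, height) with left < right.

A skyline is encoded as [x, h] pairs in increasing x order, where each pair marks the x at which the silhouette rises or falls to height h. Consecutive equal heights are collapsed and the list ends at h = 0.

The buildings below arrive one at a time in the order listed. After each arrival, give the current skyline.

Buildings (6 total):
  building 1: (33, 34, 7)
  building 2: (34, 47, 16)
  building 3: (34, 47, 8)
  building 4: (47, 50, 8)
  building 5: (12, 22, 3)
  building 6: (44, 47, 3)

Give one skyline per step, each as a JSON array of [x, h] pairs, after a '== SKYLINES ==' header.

== SKYLINES ==
[[33,7],[34,0]]
[[33,7],[34,16],[47,0]]
[[33,7],[34,16],[47,0]]
[[33,7],[34,16],[47,8],[50,0]]
[[12,3],[22,0],[33,7],[34,16],[47,8],[50,0]]
[[12,3],[22,0],[33,7],[34,16],[47,8],[50,0]]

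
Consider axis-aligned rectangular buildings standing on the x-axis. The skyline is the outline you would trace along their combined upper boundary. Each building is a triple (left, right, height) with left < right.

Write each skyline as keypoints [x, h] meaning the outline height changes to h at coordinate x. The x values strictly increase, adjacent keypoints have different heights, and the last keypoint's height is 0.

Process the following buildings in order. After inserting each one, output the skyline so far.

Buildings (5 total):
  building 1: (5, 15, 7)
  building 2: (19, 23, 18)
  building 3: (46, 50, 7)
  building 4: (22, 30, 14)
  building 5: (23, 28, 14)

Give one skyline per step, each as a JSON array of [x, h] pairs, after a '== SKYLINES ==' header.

== SKYLINES ==
[[5,7],[15,0]]
[[5,7],[15,0],[19,18],[23,0]]
[[5,7],[15,0],[19,18],[23,0],[46,7],[50,0]]
[[5,7],[15,0],[19,18],[23,14],[30,0],[46,7],[50,0]]
[[5,7],[15,0],[19,18],[23,14],[30,0],[46,7],[50,0]]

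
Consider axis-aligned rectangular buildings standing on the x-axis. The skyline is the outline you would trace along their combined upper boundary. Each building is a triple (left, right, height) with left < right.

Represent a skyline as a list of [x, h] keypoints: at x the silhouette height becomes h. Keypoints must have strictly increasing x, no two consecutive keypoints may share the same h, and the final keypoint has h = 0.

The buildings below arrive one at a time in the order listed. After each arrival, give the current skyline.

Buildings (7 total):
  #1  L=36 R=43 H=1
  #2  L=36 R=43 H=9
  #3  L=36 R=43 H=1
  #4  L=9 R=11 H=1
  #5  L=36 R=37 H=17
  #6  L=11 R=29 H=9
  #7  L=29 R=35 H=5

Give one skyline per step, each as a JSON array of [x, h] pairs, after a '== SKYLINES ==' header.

== SKYLINES ==
[[36,1],[43,0]]
[[36,9],[43,0]]
[[36,9],[43,0]]
[[9,1],[11,0],[36,9],[43,0]]
[[9,1],[11,0],[36,17],[37,9],[43,0]]
[[9,1],[11,9],[29,0],[36,17],[37,9],[43,0]]
[[9,1],[11,9],[29,5],[35,0],[36,17],[37,9],[43,0]]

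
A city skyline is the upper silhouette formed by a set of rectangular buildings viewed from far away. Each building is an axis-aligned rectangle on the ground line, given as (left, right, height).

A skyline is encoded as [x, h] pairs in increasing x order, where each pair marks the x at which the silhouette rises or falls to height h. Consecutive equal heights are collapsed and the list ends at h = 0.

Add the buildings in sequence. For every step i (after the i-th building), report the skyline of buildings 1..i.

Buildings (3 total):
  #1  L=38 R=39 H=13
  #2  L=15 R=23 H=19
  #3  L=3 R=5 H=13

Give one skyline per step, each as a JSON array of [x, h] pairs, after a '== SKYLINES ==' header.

== SKYLINES ==
[[38,13],[39,0]]
[[15,19],[23,0],[38,13],[39,0]]
[[3,13],[5,0],[15,19],[23,0],[38,13],[39,0]]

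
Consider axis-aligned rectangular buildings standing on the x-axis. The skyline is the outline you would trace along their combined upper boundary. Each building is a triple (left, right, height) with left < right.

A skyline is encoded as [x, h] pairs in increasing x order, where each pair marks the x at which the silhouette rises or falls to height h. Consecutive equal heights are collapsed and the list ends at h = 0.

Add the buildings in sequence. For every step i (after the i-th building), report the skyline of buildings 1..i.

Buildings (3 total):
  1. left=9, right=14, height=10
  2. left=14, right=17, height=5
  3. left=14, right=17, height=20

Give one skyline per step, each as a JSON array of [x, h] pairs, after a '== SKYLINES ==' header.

== SKYLINES ==
[[9,10],[14,0]]
[[9,10],[14,5],[17,0]]
[[9,10],[14,20],[17,0]]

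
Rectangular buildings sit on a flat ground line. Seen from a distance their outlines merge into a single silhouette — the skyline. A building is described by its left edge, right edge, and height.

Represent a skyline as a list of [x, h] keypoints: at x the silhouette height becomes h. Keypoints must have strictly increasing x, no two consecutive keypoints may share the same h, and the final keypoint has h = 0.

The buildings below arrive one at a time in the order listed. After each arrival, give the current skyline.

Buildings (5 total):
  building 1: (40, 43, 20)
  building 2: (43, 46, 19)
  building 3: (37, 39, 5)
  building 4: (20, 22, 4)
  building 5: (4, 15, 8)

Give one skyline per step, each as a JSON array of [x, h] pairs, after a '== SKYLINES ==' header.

== SKYLINES ==
[[40,20],[43,0]]
[[40,20],[43,19],[46,0]]
[[37,5],[39,0],[40,20],[43,19],[46,0]]
[[20,4],[22,0],[37,5],[39,0],[40,20],[43,19],[46,0]]
[[4,8],[15,0],[20,4],[22,0],[37,5],[39,0],[40,20],[43,19],[46,0]]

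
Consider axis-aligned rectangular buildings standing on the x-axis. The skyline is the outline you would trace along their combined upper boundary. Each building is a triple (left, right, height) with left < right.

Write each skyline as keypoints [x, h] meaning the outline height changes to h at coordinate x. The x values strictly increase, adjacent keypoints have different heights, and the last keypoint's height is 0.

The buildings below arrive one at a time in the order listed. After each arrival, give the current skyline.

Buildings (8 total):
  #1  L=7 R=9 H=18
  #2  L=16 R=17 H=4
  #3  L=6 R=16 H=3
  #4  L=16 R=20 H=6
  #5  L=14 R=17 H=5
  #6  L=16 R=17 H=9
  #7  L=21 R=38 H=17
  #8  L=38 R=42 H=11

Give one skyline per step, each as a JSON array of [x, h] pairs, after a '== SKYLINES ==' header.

== SKYLINES ==
[[7,18],[9,0]]
[[7,18],[9,0],[16,4],[17,0]]
[[6,3],[7,18],[9,3],[16,4],[17,0]]
[[6,3],[7,18],[9,3],[16,6],[20,0]]
[[6,3],[7,18],[9,3],[14,5],[16,6],[20,0]]
[[6,3],[7,18],[9,3],[14,5],[16,9],[17,6],[20,0]]
[[6,3],[7,18],[9,3],[14,5],[16,9],[17,6],[20,0],[21,17],[38,0]]
[[6,3],[7,18],[9,3],[14,5],[16,9],[17,6],[20,0],[21,17],[38,11],[42,0]]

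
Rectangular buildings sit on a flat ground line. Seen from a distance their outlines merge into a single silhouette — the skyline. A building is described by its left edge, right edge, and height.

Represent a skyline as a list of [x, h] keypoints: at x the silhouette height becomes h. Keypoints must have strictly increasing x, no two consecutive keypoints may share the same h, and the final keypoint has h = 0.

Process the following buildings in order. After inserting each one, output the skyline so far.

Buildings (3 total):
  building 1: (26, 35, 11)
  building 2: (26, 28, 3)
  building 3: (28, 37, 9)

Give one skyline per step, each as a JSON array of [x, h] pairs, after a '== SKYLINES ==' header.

== SKYLINES ==
[[26,11],[35,0]]
[[26,11],[35,0]]
[[26,11],[35,9],[37,0]]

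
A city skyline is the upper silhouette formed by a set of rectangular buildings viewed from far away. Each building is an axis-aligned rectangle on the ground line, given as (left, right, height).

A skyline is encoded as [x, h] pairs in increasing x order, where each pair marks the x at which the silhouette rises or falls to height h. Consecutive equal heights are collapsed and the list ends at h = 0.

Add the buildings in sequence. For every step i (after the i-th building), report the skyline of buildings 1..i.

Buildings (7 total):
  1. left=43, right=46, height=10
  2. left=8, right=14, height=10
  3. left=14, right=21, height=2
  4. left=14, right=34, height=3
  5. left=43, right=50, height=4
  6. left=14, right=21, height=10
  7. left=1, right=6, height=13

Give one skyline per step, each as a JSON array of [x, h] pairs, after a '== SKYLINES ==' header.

== SKYLINES ==
[[43,10],[46,0]]
[[8,10],[14,0],[43,10],[46,0]]
[[8,10],[14,2],[21,0],[43,10],[46,0]]
[[8,10],[14,3],[34,0],[43,10],[46,0]]
[[8,10],[14,3],[34,0],[43,10],[46,4],[50,0]]
[[8,10],[21,3],[34,0],[43,10],[46,4],[50,0]]
[[1,13],[6,0],[8,10],[21,3],[34,0],[43,10],[46,4],[50,0]]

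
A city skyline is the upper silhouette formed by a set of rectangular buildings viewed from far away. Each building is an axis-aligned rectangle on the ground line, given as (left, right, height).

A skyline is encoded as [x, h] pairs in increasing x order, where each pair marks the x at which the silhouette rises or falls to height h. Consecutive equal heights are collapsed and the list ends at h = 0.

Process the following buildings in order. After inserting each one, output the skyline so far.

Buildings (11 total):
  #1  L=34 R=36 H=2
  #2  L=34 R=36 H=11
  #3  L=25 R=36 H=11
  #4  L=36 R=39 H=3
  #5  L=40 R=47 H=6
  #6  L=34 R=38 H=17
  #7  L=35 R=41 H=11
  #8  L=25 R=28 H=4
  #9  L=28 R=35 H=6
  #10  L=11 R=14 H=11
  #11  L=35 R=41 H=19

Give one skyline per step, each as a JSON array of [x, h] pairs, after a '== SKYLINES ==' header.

== SKYLINES ==
[[34,2],[36,0]]
[[34,11],[36,0]]
[[25,11],[36,0]]
[[25,11],[36,3],[39,0]]
[[25,11],[36,3],[39,0],[40,6],[47,0]]
[[25,11],[34,17],[38,3],[39,0],[40,6],[47,0]]
[[25,11],[34,17],[38,11],[41,6],[47,0]]
[[25,11],[34,17],[38,11],[41,6],[47,0]]
[[25,11],[34,17],[38,11],[41,6],[47,0]]
[[11,11],[14,0],[25,11],[34,17],[38,11],[41,6],[47,0]]
[[11,11],[14,0],[25,11],[34,17],[35,19],[41,6],[47,0]]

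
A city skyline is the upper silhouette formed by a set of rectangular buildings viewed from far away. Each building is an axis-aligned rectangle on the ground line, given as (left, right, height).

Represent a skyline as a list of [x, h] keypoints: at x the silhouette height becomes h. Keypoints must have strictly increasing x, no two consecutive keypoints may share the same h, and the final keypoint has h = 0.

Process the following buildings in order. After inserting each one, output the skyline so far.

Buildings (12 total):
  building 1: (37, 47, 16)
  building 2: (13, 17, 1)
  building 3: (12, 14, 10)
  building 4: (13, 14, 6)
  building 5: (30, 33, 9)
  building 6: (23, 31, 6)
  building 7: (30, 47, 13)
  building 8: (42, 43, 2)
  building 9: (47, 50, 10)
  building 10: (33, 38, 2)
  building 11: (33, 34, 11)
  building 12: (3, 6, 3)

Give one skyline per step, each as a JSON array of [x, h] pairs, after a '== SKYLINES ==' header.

== SKYLINES ==
[[37,16],[47,0]]
[[13,1],[17,0],[37,16],[47,0]]
[[12,10],[14,1],[17,0],[37,16],[47,0]]
[[12,10],[14,1],[17,0],[37,16],[47,0]]
[[12,10],[14,1],[17,0],[30,9],[33,0],[37,16],[47,0]]
[[12,10],[14,1],[17,0],[23,6],[30,9],[33,0],[37,16],[47,0]]
[[12,10],[14,1],[17,0],[23,6],[30,13],[37,16],[47,0]]
[[12,10],[14,1],[17,0],[23,6],[30,13],[37,16],[47,0]]
[[12,10],[14,1],[17,0],[23,6],[30,13],[37,16],[47,10],[50,0]]
[[12,10],[14,1],[17,0],[23,6],[30,13],[37,16],[47,10],[50,0]]
[[12,10],[14,1],[17,0],[23,6],[30,13],[37,16],[47,10],[50,0]]
[[3,3],[6,0],[12,10],[14,1],[17,0],[23,6],[30,13],[37,16],[47,10],[50,0]]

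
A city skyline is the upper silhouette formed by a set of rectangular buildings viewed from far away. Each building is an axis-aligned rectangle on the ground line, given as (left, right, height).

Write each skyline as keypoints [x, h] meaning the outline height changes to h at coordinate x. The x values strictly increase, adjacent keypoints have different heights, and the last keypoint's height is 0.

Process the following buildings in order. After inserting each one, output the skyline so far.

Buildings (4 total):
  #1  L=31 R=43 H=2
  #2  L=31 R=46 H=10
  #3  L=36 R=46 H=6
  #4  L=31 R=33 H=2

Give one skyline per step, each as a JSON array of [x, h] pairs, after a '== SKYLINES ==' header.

== SKYLINES ==
[[31,2],[43,0]]
[[31,10],[46,0]]
[[31,10],[46,0]]
[[31,10],[46,0]]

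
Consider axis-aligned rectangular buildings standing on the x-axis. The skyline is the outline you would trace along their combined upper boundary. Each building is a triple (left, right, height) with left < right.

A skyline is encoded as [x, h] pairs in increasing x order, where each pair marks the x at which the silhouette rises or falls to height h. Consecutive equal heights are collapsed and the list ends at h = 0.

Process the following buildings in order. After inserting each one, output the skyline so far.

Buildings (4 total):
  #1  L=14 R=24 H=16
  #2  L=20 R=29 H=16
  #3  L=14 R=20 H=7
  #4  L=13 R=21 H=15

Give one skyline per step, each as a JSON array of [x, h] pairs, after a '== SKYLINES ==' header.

== SKYLINES ==
[[14,16],[24,0]]
[[14,16],[29,0]]
[[14,16],[29,0]]
[[13,15],[14,16],[29,0]]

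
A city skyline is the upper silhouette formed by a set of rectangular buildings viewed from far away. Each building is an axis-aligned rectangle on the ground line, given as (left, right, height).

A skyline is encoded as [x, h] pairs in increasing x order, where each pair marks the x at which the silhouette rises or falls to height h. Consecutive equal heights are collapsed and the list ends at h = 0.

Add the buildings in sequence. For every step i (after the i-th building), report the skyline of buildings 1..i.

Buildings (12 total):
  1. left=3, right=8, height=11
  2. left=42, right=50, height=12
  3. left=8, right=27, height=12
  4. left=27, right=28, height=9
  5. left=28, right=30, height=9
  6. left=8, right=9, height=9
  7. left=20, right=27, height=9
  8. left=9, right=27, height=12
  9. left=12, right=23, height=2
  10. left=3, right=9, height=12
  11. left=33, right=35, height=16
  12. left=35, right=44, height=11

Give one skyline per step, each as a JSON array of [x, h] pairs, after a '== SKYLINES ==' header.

== SKYLINES ==
[[3,11],[8,0]]
[[3,11],[8,0],[42,12],[50,0]]
[[3,11],[8,12],[27,0],[42,12],[50,0]]
[[3,11],[8,12],[27,9],[28,0],[42,12],[50,0]]
[[3,11],[8,12],[27,9],[30,0],[42,12],[50,0]]
[[3,11],[8,12],[27,9],[30,0],[42,12],[50,0]]
[[3,11],[8,12],[27,9],[30,0],[42,12],[50,0]]
[[3,11],[8,12],[27,9],[30,0],[42,12],[50,0]]
[[3,11],[8,12],[27,9],[30,0],[42,12],[50,0]]
[[3,12],[27,9],[30,0],[42,12],[50,0]]
[[3,12],[27,9],[30,0],[33,16],[35,0],[42,12],[50,0]]
[[3,12],[27,9],[30,0],[33,16],[35,11],[42,12],[50,0]]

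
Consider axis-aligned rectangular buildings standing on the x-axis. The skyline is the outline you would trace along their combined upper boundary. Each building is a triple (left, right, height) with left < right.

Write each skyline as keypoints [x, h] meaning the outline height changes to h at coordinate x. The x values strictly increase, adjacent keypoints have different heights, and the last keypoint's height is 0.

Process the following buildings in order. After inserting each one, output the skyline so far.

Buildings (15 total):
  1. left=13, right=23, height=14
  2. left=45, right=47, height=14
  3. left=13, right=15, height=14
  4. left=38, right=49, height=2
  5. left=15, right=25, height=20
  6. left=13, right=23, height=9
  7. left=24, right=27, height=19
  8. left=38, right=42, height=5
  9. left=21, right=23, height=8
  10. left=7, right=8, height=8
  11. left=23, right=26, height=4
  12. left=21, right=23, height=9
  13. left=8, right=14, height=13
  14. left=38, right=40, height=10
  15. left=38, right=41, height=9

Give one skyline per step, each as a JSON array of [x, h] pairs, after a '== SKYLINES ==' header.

== SKYLINES ==
[[13,14],[23,0]]
[[13,14],[23,0],[45,14],[47,0]]
[[13,14],[23,0],[45,14],[47,0]]
[[13,14],[23,0],[38,2],[45,14],[47,2],[49,0]]
[[13,14],[15,20],[25,0],[38,2],[45,14],[47,2],[49,0]]
[[13,14],[15,20],[25,0],[38,2],[45,14],[47,2],[49,0]]
[[13,14],[15,20],[25,19],[27,0],[38,2],[45,14],[47,2],[49,0]]
[[13,14],[15,20],[25,19],[27,0],[38,5],[42,2],[45,14],[47,2],[49,0]]
[[13,14],[15,20],[25,19],[27,0],[38,5],[42,2],[45,14],[47,2],[49,0]]
[[7,8],[8,0],[13,14],[15,20],[25,19],[27,0],[38,5],[42,2],[45,14],[47,2],[49,0]]
[[7,8],[8,0],[13,14],[15,20],[25,19],[27,0],[38,5],[42,2],[45,14],[47,2],[49,0]]
[[7,8],[8,0],[13,14],[15,20],[25,19],[27,0],[38,5],[42,2],[45,14],[47,2],[49,0]]
[[7,8],[8,13],[13,14],[15,20],[25,19],[27,0],[38,5],[42,2],[45,14],[47,2],[49,0]]
[[7,8],[8,13],[13,14],[15,20],[25,19],[27,0],[38,10],[40,5],[42,2],[45,14],[47,2],[49,0]]
[[7,8],[8,13],[13,14],[15,20],[25,19],[27,0],[38,10],[40,9],[41,5],[42,2],[45,14],[47,2],[49,0]]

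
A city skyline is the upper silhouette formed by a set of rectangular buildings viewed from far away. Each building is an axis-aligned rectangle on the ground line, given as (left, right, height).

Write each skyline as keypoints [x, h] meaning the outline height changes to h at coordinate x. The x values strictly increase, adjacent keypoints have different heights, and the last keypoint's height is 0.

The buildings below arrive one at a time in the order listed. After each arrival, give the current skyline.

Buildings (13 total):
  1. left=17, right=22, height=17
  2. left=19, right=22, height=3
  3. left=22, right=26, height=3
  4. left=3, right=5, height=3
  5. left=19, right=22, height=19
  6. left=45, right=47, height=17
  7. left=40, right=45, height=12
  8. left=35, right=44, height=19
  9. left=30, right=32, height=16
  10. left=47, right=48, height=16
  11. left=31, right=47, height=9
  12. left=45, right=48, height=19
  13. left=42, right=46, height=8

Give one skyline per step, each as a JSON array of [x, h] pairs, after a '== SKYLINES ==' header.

== SKYLINES ==
[[17,17],[22,0]]
[[17,17],[22,0]]
[[17,17],[22,3],[26,0]]
[[3,3],[5,0],[17,17],[22,3],[26,0]]
[[3,3],[5,0],[17,17],[19,19],[22,3],[26,0]]
[[3,3],[5,0],[17,17],[19,19],[22,3],[26,0],[45,17],[47,0]]
[[3,3],[5,0],[17,17],[19,19],[22,3],[26,0],[40,12],[45,17],[47,0]]
[[3,3],[5,0],[17,17],[19,19],[22,3],[26,0],[35,19],[44,12],[45,17],[47,0]]
[[3,3],[5,0],[17,17],[19,19],[22,3],[26,0],[30,16],[32,0],[35,19],[44,12],[45,17],[47,0]]
[[3,3],[5,0],[17,17],[19,19],[22,3],[26,0],[30,16],[32,0],[35,19],[44,12],[45,17],[47,16],[48,0]]
[[3,3],[5,0],[17,17],[19,19],[22,3],[26,0],[30,16],[32,9],[35,19],[44,12],[45,17],[47,16],[48,0]]
[[3,3],[5,0],[17,17],[19,19],[22,3],[26,0],[30,16],[32,9],[35,19],[44,12],[45,19],[48,0]]
[[3,3],[5,0],[17,17],[19,19],[22,3],[26,0],[30,16],[32,9],[35,19],[44,12],[45,19],[48,0]]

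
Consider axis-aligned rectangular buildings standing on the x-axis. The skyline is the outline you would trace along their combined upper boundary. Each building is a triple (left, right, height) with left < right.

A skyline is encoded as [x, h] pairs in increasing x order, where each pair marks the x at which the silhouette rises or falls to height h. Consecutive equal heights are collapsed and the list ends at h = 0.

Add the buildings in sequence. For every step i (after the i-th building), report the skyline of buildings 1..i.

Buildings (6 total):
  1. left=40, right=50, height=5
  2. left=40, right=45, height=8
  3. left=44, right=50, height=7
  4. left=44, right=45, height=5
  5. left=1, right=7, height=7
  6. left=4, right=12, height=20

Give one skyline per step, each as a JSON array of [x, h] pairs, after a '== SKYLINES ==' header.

== SKYLINES ==
[[40,5],[50,0]]
[[40,8],[45,5],[50,0]]
[[40,8],[45,7],[50,0]]
[[40,8],[45,7],[50,0]]
[[1,7],[7,0],[40,8],[45,7],[50,0]]
[[1,7],[4,20],[12,0],[40,8],[45,7],[50,0]]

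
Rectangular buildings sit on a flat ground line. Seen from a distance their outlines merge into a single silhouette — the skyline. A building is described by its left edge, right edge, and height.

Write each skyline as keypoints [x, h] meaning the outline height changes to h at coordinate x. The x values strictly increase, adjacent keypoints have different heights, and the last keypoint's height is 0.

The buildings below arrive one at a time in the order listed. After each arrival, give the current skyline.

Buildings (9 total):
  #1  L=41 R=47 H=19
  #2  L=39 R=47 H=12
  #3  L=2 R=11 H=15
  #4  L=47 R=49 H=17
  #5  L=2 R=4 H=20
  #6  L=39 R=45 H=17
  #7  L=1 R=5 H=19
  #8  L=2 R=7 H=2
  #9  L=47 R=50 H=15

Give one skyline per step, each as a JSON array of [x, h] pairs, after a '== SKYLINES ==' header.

== SKYLINES ==
[[41,19],[47,0]]
[[39,12],[41,19],[47,0]]
[[2,15],[11,0],[39,12],[41,19],[47,0]]
[[2,15],[11,0],[39,12],[41,19],[47,17],[49,0]]
[[2,20],[4,15],[11,0],[39,12],[41,19],[47,17],[49,0]]
[[2,20],[4,15],[11,0],[39,17],[41,19],[47,17],[49,0]]
[[1,19],[2,20],[4,19],[5,15],[11,0],[39,17],[41,19],[47,17],[49,0]]
[[1,19],[2,20],[4,19],[5,15],[11,0],[39,17],[41,19],[47,17],[49,0]]
[[1,19],[2,20],[4,19],[5,15],[11,0],[39,17],[41,19],[47,17],[49,15],[50,0]]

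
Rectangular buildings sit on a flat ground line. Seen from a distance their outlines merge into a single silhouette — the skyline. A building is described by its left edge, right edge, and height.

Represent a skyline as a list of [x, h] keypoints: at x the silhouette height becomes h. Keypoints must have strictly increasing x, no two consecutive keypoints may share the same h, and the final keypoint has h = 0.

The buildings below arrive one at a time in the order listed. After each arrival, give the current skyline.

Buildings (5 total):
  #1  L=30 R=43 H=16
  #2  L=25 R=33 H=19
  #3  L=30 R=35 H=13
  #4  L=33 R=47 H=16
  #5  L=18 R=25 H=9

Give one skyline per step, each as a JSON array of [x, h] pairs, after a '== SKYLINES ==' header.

== SKYLINES ==
[[30,16],[43,0]]
[[25,19],[33,16],[43,0]]
[[25,19],[33,16],[43,0]]
[[25,19],[33,16],[47,0]]
[[18,9],[25,19],[33,16],[47,0]]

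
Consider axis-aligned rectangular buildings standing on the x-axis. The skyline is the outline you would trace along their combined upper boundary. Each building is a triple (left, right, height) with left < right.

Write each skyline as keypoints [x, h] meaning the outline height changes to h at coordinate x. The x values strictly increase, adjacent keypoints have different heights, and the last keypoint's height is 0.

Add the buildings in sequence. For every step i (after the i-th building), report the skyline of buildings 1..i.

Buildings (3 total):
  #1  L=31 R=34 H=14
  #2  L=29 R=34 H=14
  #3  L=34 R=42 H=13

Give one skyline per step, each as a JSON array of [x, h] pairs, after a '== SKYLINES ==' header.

== SKYLINES ==
[[31,14],[34,0]]
[[29,14],[34,0]]
[[29,14],[34,13],[42,0]]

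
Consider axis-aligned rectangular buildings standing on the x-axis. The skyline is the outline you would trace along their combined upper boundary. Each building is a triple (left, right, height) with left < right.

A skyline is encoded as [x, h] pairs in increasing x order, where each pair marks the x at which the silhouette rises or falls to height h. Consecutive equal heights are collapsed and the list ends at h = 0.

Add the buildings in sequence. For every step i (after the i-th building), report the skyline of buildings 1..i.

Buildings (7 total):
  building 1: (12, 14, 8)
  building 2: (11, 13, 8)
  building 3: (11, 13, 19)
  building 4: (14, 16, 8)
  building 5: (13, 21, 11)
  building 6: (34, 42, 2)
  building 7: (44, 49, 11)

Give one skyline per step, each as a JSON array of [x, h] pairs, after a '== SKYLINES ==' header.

== SKYLINES ==
[[12,8],[14,0]]
[[11,8],[14,0]]
[[11,19],[13,8],[14,0]]
[[11,19],[13,8],[16,0]]
[[11,19],[13,11],[21,0]]
[[11,19],[13,11],[21,0],[34,2],[42,0]]
[[11,19],[13,11],[21,0],[34,2],[42,0],[44,11],[49,0]]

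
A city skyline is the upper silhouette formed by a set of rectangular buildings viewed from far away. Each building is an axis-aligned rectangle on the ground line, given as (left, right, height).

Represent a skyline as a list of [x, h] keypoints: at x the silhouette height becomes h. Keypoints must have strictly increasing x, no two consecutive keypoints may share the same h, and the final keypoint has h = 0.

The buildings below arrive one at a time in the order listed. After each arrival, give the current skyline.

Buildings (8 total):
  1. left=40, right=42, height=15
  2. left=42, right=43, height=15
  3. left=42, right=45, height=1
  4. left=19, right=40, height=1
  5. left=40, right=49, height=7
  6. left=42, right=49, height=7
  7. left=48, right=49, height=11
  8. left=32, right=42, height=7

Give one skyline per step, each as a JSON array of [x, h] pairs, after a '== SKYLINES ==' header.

== SKYLINES ==
[[40,15],[42,0]]
[[40,15],[43,0]]
[[40,15],[43,1],[45,0]]
[[19,1],[40,15],[43,1],[45,0]]
[[19,1],[40,15],[43,7],[49,0]]
[[19,1],[40,15],[43,7],[49,0]]
[[19,1],[40,15],[43,7],[48,11],[49,0]]
[[19,1],[32,7],[40,15],[43,7],[48,11],[49,0]]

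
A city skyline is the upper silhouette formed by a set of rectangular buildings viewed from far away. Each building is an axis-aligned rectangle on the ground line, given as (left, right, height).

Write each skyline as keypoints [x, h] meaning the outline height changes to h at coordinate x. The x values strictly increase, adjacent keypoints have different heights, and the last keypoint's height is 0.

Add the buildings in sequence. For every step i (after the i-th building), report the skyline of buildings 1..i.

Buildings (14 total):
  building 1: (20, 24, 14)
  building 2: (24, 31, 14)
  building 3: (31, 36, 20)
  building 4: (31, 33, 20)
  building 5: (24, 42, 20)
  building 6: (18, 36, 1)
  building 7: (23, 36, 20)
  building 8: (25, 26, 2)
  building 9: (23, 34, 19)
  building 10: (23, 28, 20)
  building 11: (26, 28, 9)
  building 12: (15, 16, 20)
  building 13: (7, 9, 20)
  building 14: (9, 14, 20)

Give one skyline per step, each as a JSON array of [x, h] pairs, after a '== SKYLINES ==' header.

== SKYLINES ==
[[20,14],[24,0]]
[[20,14],[31,0]]
[[20,14],[31,20],[36,0]]
[[20,14],[31,20],[36,0]]
[[20,14],[24,20],[42,0]]
[[18,1],[20,14],[24,20],[42,0]]
[[18,1],[20,14],[23,20],[42,0]]
[[18,1],[20,14],[23,20],[42,0]]
[[18,1],[20,14],[23,20],[42,0]]
[[18,1],[20,14],[23,20],[42,0]]
[[18,1],[20,14],[23,20],[42,0]]
[[15,20],[16,0],[18,1],[20,14],[23,20],[42,0]]
[[7,20],[9,0],[15,20],[16,0],[18,1],[20,14],[23,20],[42,0]]
[[7,20],[14,0],[15,20],[16,0],[18,1],[20,14],[23,20],[42,0]]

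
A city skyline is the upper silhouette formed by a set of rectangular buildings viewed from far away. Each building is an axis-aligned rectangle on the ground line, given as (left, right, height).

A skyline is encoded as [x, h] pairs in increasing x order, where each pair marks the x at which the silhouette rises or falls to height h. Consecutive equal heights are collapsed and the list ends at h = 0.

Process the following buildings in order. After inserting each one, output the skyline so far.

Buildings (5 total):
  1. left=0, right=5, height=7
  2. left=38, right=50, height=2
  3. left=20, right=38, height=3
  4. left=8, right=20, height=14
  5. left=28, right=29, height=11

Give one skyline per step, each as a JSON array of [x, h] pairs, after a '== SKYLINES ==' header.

== SKYLINES ==
[[0,7],[5,0]]
[[0,7],[5,0],[38,2],[50,0]]
[[0,7],[5,0],[20,3],[38,2],[50,0]]
[[0,7],[5,0],[8,14],[20,3],[38,2],[50,0]]
[[0,7],[5,0],[8,14],[20,3],[28,11],[29,3],[38,2],[50,0]]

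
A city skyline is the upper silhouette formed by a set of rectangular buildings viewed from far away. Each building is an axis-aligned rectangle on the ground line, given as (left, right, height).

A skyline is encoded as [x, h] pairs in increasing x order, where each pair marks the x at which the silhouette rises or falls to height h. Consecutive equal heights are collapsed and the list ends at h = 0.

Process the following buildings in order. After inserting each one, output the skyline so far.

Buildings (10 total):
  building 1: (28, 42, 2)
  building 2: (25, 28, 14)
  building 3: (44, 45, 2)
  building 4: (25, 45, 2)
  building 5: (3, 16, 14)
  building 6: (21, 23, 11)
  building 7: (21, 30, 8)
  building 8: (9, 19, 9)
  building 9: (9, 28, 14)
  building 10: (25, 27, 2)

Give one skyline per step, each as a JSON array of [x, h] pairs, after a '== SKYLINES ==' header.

== SKYLINES ==
[[28,2],[42,0]]
[[25,14],[28,2],[42,0]]
[[25,14],[28,2],[42,0],[44,2],[45,0]]
[[25,14],[28,2],[45,0]]
[[3,14],[16,0],[25,14],[28,2],[45,0]]
[[3,14],[16,0],[21,11],[23,0],[25,14],[28,2],[45,0]]
[[3,14],[16,0],[21,11],[23,8],[25,14],[28,8],[30,2],[45,0]]
[[3,14],[16,9],[19,0],[21,11],[23,8],[25,14],[28,8],[30,2],[45,0]]
[[3,14],[28,8],[30,2],[45,0]]
[[3,14],[28,8],[30,2],[45,0]]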